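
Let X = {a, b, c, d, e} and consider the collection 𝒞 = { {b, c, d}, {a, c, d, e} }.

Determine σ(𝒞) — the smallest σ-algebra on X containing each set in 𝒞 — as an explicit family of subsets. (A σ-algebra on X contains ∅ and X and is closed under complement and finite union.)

σ(𝒞) (8 sets): { {}, {b}, {a, e}, {c, d}, {a, b, e}, {b, c, d}, {a, c, d, e}, X }

Working:
Take S₀ = 𝒞 ∪ {∅, X} = { {}, {b, c, d}, {a, c, d, e}, X }.
Round 1 adds 2:
  {b}  = ᶜ of {a, c, d, e}
  {a, e}  = ᶜ of {b, c, d}
  (now 6)
Round 2 adds 1:
  {a, b, e}  = {a, e} ∪ {b}
  (now 7)
Round 3: 1 new —
  {c, d}  = ᶜ of {a, b, e}
  (now 8)
Round 4 adds nothing — fixpoint reached.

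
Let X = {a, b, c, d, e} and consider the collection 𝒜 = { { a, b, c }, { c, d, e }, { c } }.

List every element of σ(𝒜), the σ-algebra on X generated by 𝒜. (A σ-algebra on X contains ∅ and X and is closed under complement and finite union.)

Seed the family with 𝒜 together with ∅ and X: { {  }, { c }, { a, b, c }, { c, d, e }, X }.
Round 1: +3 →
  { a, b }  = complement { c, d, e }
  { d, e }  = complement { a, b, c }
  { a, b, d, e }  = complement { c }
  |family| = 8
Round 2: stable.

Hence σ(𝒜) has 8 members: { {  }, { c }, { a, b }, { d, e }, { a, b, c }, { c, d, e }, { a, b, d, e }, X }.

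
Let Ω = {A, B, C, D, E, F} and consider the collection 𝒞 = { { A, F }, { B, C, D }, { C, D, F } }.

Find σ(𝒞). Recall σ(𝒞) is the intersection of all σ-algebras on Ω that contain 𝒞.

|σ(𝒞)| = 32.  σ(𝒞) = { ∅, { A }, { B }, { E }, { F }, { A, B }, { A, E }, { A, F }, { B, E }, { B, F }, { C, D }, { E, F }, { A, B, E }, { A, B, F }, { A, C, D }, { A, E, F }, { B, C, D }, { B, E, F }, { C, D, E }, { C, D, F }, { A, B, C, D }, { A, B, E, F }, { A, C, D, E }, { A, C, D, F }, { B, C, D, E }, { B, C, D, F }, { C, D, E, F }, { A, B, C, D, E }, { A, B, C, D, F }, { A, C, D, E, F }, { B, C, D, E, F }, Ω }

Check:
Start: 𝒞 ∪ {∅, Ω} = { ∅, { A, F }, { B, C, D }, { C, D, F }, Ω }.
Iteration 1. New:
  { A, B, E }  = { C, D, F }ᶜ
  { A, E, F }  = { B, C, D }ᶜ
  { A, C, D, F }  = { A, F } ∪ { C, D, F }
  { B, C, D, E }  = { A, F }ᶜ
  { B, C, D, F }  = { B, C, D } ∪ { C, D, F }
  { A, B, C, D, F }  = { B, C, D } ∪ { A, F }
  [11 total]
Iteration 2: 7 new —
  { E }  = { A, B, C, D, F }ᶜ
  { A, E }  = { B, C, D, F }ᶜ
  { B, E }  = { A, C, D, F }ᶜ
  { A, B, E, F }  = { A, F } ∪ { A, B, E }
  { A, B, C, D, E }  = { B, C, D } ∪ { A, B, E }
  { A, C, D, E, F }  = { A, E, F } ∪ { A, C, D, F }
  { B, C, D, E, F }  = { B, C, D, E } ∪ { B, C, D, F }
  [18 total]
Iteration 3. New:
  { A }  = { B, C, D, E, F }ᶜ
  { B }  = { A, C, D, E, F }ᶜ
  { F }  = { A, B, C, D, E }ᶜ
  { C, D }  = { A, B, E, F }ᶜ
  { C, D, E, F }  = { C, D, F } ∪ { E }
  [23 total]
Iteration 4. New:
  { A, B }  = { C, D, E, F }ᶜ
  { B, F }  = { B } ∪ { F }
  { E, F }  = { F } ∪ { E }
  { A, B, F }  = { A, F } ∪ { B }
  { A, C, D }  = { C, D } ∪ { A }
  { B, E, F }  = { B, E } ∪ { F }
  { C, D, E }  = { C, D } ∪ { E }
  { A, B, C, D }  = { B, C, D } ∪ { A }
  { A, C, D, E }  = { C, D } ∪ { A, E }
  [32 total]
Iteration 5: closed — nothing new.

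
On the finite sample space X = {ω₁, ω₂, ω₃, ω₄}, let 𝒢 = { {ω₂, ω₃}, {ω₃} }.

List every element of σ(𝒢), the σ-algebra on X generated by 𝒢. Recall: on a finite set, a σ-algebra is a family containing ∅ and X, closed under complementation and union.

σ(𝒢) (8 sets): { ∅, {ω₂}, {ω₃}, {ω₁, ω₄}, {ω₂, ω₃}, {ω₁, ω₂, ω₄}, {ω₁, ω₃, ω₄}, X }

Check:
Start: 𝒢 ∪ {∅, X} = { ∅, {ω₃}, {ω₂, ω₃}, X }.
Step 1: +2 →
  {ω₁, ω₄}  = ᶜ of {ω₂, ω₃}
  {ω₁, ω₂, ω₄}  = ᶜ of {ω₃}
  |family| = 6
Step 2: +1 →
  {ω₁, ω₃, ω₄}  = {ω₃} ∪ {ω₁, ω₄}
  |family| = 7
Step 3: 1 new —
  {ω₂}  = ᶜ of {ω₁, ω₃, ω₄}
  |family| = 8
Step 4: stable.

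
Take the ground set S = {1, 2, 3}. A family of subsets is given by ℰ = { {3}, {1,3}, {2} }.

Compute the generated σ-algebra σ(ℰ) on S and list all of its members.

Seed the family with ℰ together with ∅ and S: { ∅, {2}, {3}, {1,3}, S }.
Round 1. New:
  {1,2}  = complement {3}
  {2,3}  = {3} ∪ {2}
  |family| = 7
Round 2. New:
  {1}  = complement {2,3}
  |family| = 8
Round 3: no new sets; the family is a σ-algebra.

|σ(ℰ)| = 8.  σ(ℰ) = { ∅, {1}, {2}, {3}, {1,2}, {1,3}, {2,3}, S }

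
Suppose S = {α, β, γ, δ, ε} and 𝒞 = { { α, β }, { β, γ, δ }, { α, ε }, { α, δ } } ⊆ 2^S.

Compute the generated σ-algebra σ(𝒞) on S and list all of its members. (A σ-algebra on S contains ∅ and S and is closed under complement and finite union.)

Seed the family with 𝒞 together with ∅ and S: { {  }, { α, β }, { α, δ }, { α, ε }, { β, γ, δ }, S }.
Round 1: +6 →
  { α, β, δ }  = { α, δ } ∪ { α, β }
  { α, β, ε }  = { α, β } ∪ { α, ε }
  { α, δ, ε }  = { α, δ } ∪ { α, ε }
  { β, γ, ε }  = { α, δ }ᶜ
  { γ, δ, ε }  = { α, β }ᶜ
  { α, β, γ, δ }  = { β, γ, δ } ∪ { α, δ }
  (now 12)
Round 2 (8 new):
  { ε }  = { α, β, γ, δ }ᶜ
  { β, γ }  = { α, δ, ε }ᶜ
  { γ, δ }  = { α, β, ε }ᶜ
  { γ, ε }  = { α, β, δ }ᶜ
  { α, β, γ, ε }  = { α, β } ∪ { β, γ, ε }
  { α, β, δ, ε }  = { α, δ, ε } ∪ { α, β }
  { α, γ, δ, ε }  = { α, δ, ε } ∪ { γ, δ, ε }
  { β, γ, δ, ε }  = { γ, δ, ε } ∪ { β, γ, δ }
  (now 20)
Round 3: +7 →
  { α }  = { β, γ, δ, ε }ᶜ
  { β }  = { α, γ, δ, ε }ᶜ
  { γ }  = { α, β, δ, ε }ᶜ
  { δ }  = { α, β, γ, ε }ᶜ
  { α, β, γ }  = { α, β } ∪ { β, γ }
  { α, γ, δ }  = { γ, δ } ∪ { α, δ }
  { α, γ, ε }  = { α, ε } ∪ { γ, ε }
  (now 27)
Round 4 (4 new):
  { α, γ }  = { γ } ∪ { α }
  { β, δ }  = { α, γ, ε }ᶜ
  { β, ε }  = { α, γ, δ }ᶜ
  { δ, ε }  = { α, β, γ }ᶜ
  (now 31)
Round 5 (1 new):
  { β, δ, ε }  = { α, γ }ᶜ
  (now 32)
Round 6: stable.

|σ(𝒞)| = 32.  σ(𝒞) = { {  }, { α }, { β }, { γ }, { δ }, { ε }, { α, β }, { α, γ }, { α, δ }, { α, ε }, { β, γ }, { β, δ }, { β, ε }, { γ, δ }, { γ, ε }, { δ, ε }, { α, β, γ }, { α, β, δ }, { α, β, ε }, { α, γ, δ }, { α, γ, ε }, { α, δ, ε }, { β, γ, δ }, { β, γ, ε }, { β, δ, ε }, { γ, δ, ε }, { α, β, γ, δ }, { α, β, γ, ε }, { α, β, δ, ε }, { α, γ, δ, ε }, { β, γ, δ, ε }, S }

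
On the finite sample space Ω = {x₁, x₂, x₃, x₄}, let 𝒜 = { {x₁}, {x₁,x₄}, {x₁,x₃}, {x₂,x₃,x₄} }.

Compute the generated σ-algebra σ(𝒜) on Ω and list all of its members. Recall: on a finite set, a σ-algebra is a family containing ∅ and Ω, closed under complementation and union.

Seed the family with 𝒜 together with ∅ and Ω: { ∅, {x₁}, {x₁,x₃}, {x₁,x₄}, {x₂,x₃,x₄}, Ω }.
Pass 1: +3 →
  {x₂,x₃}  = Ω∖{x₁,x₄}
  {x₂,x₄}  = Ω∖{x₁,x₃}
  {x₁,x₃,x₄}  = {x₁,x₄} ∪ {x₁,x₃}
  |family| = 9
Pass 2 adds 3:
  {x₂}  = Ω∖{x₁,x₃,x₄}
  {x₁,x₂,x₃}  = {x₂,x₃} ∪ {x₁,x₃}
  {x₁,x₂,x₄}  = {x₁,x₄} ∪ {x₂,x₄}
  |family| = 12
Pass 3: +3 →
  {x₃}  = Ω∖{x₁,x₂,x₄}
  {x₄}  = Ω∖{x₁,x₂,x₃}
  {x₁,x₂}  = {x₂} ∪ {x₁}
  |family| = 15
Pass 4 adds 1:
  {x₃,x₄}  = Ω∖{x₁,x₂}
  |family| = 16
Pass 5: no new sets; the family is a σ-algebra.

σ(𝒜) = { ∅, {x₁}, {x₂}, {x₃}, {x₄}, {x₁,x₂}, {x₁,x₃}, {x₁,x₄}, {x₂,x₃}, {x₂,x₄}, {x₃,x₄}, {x₁,x₂,x₃}, {x₁,x₂,x₄}, {x₁,x₃,x₄}, {x₂,x₃,x₄}, Ω }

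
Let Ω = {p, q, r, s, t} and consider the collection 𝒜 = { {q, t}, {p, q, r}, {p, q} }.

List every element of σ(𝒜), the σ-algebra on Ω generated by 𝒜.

Initial family (5 sets): { {}, {p, q}, {q, t}, {p, q, r}, Ω }.
Round 1 (5 new):
  {s, t}  = {p, q, r}ᶜ
  {p, q, t}  = {q, t} ∪ {p, q}
  {p, r, s}  = {q, t}ᶜ
  {r, s, t}  = {p, q}ᶜ
  {p, q, r, t}  = {q, t} ∪ {p, q, r}
  (now 10)
Round 2 (7 new):
  {s}  = {p, q, r, t}ᶜ
  {r, s}  = {p, q, t}ᶜ
  {q, s, t}  = {q, t} ∪ {s, t}
  {p, q, r, s}  = {p, q, r} ∪ {p, r, s}
  {p, q, s, t}  = {p, q} ∪ {s, t}
  {p, r, s, t}  = {r, s, t} ∪ {p, r, s}
  {q, r, s, t}  = {q, t} ∪ {r, s, t}
  (now 17)
Round 3 (6 new):
  {p}  = {q, r, s, t}ᶜ
  {q}  = {p, r, s, t}ᶜ
  {r}  = {p, q, s, t}ᶜ
  {t}  = {p, q, r, s}ᶜ
  {p, r}  = {q, s, t}ᶜ
  {p, q, s}  = {p, q} ∪ {s}
  (now 23)
Round 4 adds 9:
  {p, s}  = {s} ∪ {p}
  {p, t}  = {t} ∪ {p}
  {q, r}  = {q} ∪ {r}
  {q, s}  = {q} ∪ {s}
  {r, t}  = {p, q, s}ᶜ
  {p, r, t}  = {t} ∪ {p, r}
  {p, s, t}  = {s, t} ∪ {p}
  {q, r, s}  = {r, s} ∪ {q}
  {q, r, t}  = {q, t} ∪ {r}
  (now 32)
Round 5: stable.

Therefore σ(𝒜) = { {}, {p}, {q}, {r}, {s}, {t}, {p, q}, {p, r}, {p, s}, {p, t}, {q, r}, {q, s}, {q, t}, {r, s}, {r, t}, {s, t}, {p, q, r}, {p, q, s}, {p, q, t}, {p, r, s}, {p, r, t}, {p, s, t}, {q, r, s}, {q, r, t}, {q, s, t}, {r, s, t}, {p, q, r, s}, {p, q, r, t}, {p, q, s, t}, {p, r, s, t}, {q, r, s, t}, Ω } (|σ(𝒜)| = 32).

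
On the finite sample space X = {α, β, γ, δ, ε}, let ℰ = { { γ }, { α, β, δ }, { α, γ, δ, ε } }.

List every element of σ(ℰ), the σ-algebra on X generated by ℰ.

|σ(ℰ)| = 16.  σ(ℰ) = { {  }, { β }, { γ }, { ε }, { α, δ }, { β, γ }, { β, ε }, { γ, ε }, { α, β, δ }, { α, γ, δ }, { α, δ, ε }, { β, γ, ε }, { α, β, γ, δ }, { α, β, δ, ε }, { α, γ, δ, ε }, X }

Derivation:
Initial family (5 sets): { {  }, { γ }, { α, β, δ }, { α, γ, δ, ε }, X }.
Round 1: 4 new —
  { β }  = complement { α, γ, δ, ε }
  { γ, ε }  = complement { α, β, δ }
  { α, β, γ, δ }  = { γ } ∪ { α, β, δ }
  { α, β, δ, ε }  = complement { γ }
  [9 total]
Round 2 (3 new):
  { ε }  = complement { α, β, γ, δ }
  { β, γ }  = { β } ∪ { γ }
  { β, γ, ε }  = { β } ∪ { γ, ε }
  [12 total]
Round 3 adds 3:
  { α, δ }  = complement { β, γ, ε }
  { β, ε }  = { β } ∪ { ε }
  { α, δ, ε }  = complement { β, γ }
  [15 total]
Round 4 (1 new):
  { α, γ, δ }  = complement { β, ε }
  [16 total]
Round 5: no new sets; the family is a σ-algebra.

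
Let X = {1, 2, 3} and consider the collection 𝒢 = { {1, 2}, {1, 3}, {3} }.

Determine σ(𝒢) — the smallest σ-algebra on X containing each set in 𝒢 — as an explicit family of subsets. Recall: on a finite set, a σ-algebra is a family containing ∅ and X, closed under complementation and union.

Take S₀ = 𝒢 ∪ {∅, X} = { {}, {3}, {1, 2}, {1, 3}, X }.
Pass 1: +1 →
  {2}  = X∖{1, 3}
  (now 6)
Pass 2 (1 new):
  {2, 3}  = {3} ∪ {2}
  (now 7)
Pass 3: +1 →
  {1}  = X∖{2, 3}
  (now 8)
Pass 4 adds nothing — fixpoint reached.

Therefore σ(𝒢) = { {}, {1}, {2}, {3}, {1, 2}, {1, 3}, {2, 3}, X } (|σ(𝒢)| = 8).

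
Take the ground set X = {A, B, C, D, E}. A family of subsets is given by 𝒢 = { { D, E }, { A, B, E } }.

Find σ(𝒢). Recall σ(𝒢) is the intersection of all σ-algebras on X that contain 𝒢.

σ(𝒢) (16 sets): { {  }, { C }, { D }, { E }, { A, B }, { C, D }, { C, E }, { D, E }, { A, B, C }, { A, B, D }, { A, B, E }, { C, D, E }, { A, B, C, D }, { A, B, C, E }, { A, B, D, E }, X }

Working:
Initial family (4 sets): { {  }, { D, E }, { A, B, E }, X }.
Step 1. New:
  { C, D }  = ᶜ of { A, B, E }
  { A, B, C }  = ᶜ of { D, E }
  { A, B, D, E }  = { D, E } ∪ { A, B, E }
  (now 7)
Step 2 adds 4:
  { C }  = ᶜ of { A, B, D, E }
  { C, D, E }  = { D, E } ∪ { C, D }
  { A, B, C, D }  = { C, D } ∪ { A, B, C }
  { A, B, C, E }  = { A, B, E } ∪ { A, B, C }
  (now 11)
Step 3 (3 new):
  { D }  = ᶜ of { A, B, C, E }
  { E }  = ᶜ of { A, B, C, D }
  { A, B }  = ᶜ of { C, D, E }
  (now 14)
Step 4 adds 2:
  { C, E }  = { C } ∪ { E }
  { A, B, D }  = { A, B } ∪ { D }
  (now 16)
Step 5: stable.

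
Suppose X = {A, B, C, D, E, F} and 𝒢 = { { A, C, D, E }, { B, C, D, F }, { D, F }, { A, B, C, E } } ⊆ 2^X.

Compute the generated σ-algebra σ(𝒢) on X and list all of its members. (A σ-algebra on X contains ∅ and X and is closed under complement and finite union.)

σ(𝒢) (32 sets): { {  }, { B }, { C }, { D }, { F }, { A, E }, { B, C }, { B, D }, { B, F }, { C, D }, { C, F }, { D, F }, { A, B, E }, { A, C, E }, { A, D, E }, { A, E, F }, { B, C, D }, { B, C, F }, { B, D, F }, { C, D, F }, { A, B, C, E }, { A, B, D, E }, { A, B, E, F }, { A, C, D, E }, { A, C, E, F }, { A, D, E, F }, { B, C, D, F }, { A, B, C, D, E }, { A, B, C, E, F }, { A, B, D, E, F }, { A, C, D, E, F }, X }

Check:
Start: 𝒢 ∪ {∅, X} = { {  }, { D, F }, { A, B, C, E }, { A, C, D, E }, { B, C, D, F }, X }.
Pass 1. New:
  { A, E }  = ᶜ of { B, C, D, F }
  { B, F }  = ᶜ of { A, C, D, E }
  { A, B, C, D, E }  = { A, C, D, E } ∪ { A, B, C, E }
  { A, C, D, E, F }  = { A, C, D, E } ∪ { D, F }
  [10 total]
Pass 2: +6 →
  { B }  = ᶜ of { A, C, D, E, F }
  { F }  = ᶜ of { A, B, C, D, E }
  { B, D, F }  = { B, F } ∪ { D, F }
  { A, B, E, F }  = { B, F } ∪ { A, E }
  { A, D, E, F }  = { A, E } ∪ { D, F }
  { A, B, C, E, F }  = { B, F } ∪ { A, B, C, E }
  [16 total]
Pass 3. New:
  { D }  = ᶜ of { A, B, C, E, F }
  { B, C }  = ᶜ of { A, D, E, F }
  { C, D }  = ᶜ of { A, B, E, F }
  { A, B, E }  = { A, E } ∪ { B }
  { A, C, E }  = ᶜ of { B, D, F }
  { A, E, F }  = { A, E } ∪ { F }
  { A, B, D, E, F }  = { B, D, F } ∪ { A, E }
  [23 total]
Pass 4 (8 new):
  { C }  = ᶜ of { A, B, D, E, F }
  { B, D }  = { B } ∪ { D }
  { A, D, E }  = { A, E } ∪ { D }
  { B, C, D }  = ᶜ of { A, E, F }
  { B, C, F }  = { B, F } ∪ { B, C }
  { C, D, F }  = ᶜ of { A, B, E }
  { A, B, D, E }  = { A, B, E } ∪ { D }
  { A, C, E, F }  = { A, C, E } ∪ { F }
  [31 total]
Pass 5 (1 new):
  { C, F }  = ᶜ of { A, B, D, E }
  [32 total]
Pass 6: no new sets; the family is a σ-algebra.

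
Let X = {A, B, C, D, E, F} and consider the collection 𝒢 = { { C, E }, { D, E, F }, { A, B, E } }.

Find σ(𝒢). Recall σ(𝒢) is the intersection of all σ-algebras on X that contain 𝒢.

Answer: σ(𝒢) = { {  }, { C }, { E }, { A, B }, { C, E }, { D, F }, { A, B, C }, { A, B, E }, { C, D, F }, { D, E, F }, { A, B, C, E }, { A, B, D, F }, { C, D, E, F }, { A, B, C, D, F }, { A, B, D, E, F }, X }

Trace:
Start: 𝒢 ∪ {∅, X} = { {  }, { C, E }, { A, B, E }, { D, E, F }, X }.
Step 1 (6 new):
  { A, B, C }  = ᶜ of { D, E, F }
  { C, D, F }  = ᶜ of { A, B, E }
  { A, B, C, E }  = { A, B, E } ∪ { C, E }
  { A, B, D, F }  = ᶜ of { C, E }
  { C, D, E, F }  = { C, E } ∪ { D, E, F }
  { A, B, D, E, F }  = { A, B, E } ∪ { D, E, F }
Step 2. New:
  { C }  = ᶜ of { A, B, D, E, F }
  { A, B }  = ᶜ of { C, D, E, F }
  { D, F }  = ᶜ of { A, B, C, E }
  { A, B, C, D, F }  = { A, B, D, F } ∪ { A, B, C }
Step 3. New:
  { E }  = ᶜ of { A, B, C, D, F }
Step 4: closed — nothing new.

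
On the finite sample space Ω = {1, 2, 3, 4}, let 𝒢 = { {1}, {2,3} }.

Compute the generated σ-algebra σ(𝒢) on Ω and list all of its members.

Take S₀ = 𝒢 ∪ {∅, Ω} = { ∅, {1}, {2,3}, Ω }.
Step 1: +3 →
  {1,4}  = {2,3}ᶜ
  {1,2,3}  = {2,3} ∪ {1}
  {2,3,4}  = {1}ᶜ
  (now 7)
Step 2: 1 new —
  {4}  = {1,2,3}ᶜ
  (now 8)
Step 3 adds nothing — fixpoint reached.

|σ(𝒢)| = 8.  σ(𝒢) = { ∅, {1}, {4}, {1,4}, {2,3}, {1,2,3}, {2,3,4}, Ω }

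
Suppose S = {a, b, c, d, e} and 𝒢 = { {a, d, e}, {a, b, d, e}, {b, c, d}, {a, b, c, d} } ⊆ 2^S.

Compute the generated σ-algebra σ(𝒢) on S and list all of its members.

|σ(𝒢)| = 32.  σ(𝒢) = { {}, {a}, {b}, {c}, {d}, {e}, {a, b}, {a, c}, {a, d}, {a, e}, {b, c}, {b, d}, {b, e}, {c, d}, {c, e}, {d, e}, {a, b, c}, {a, b, d}, {a, b, e}, {a, c, d}, {a, c, e}, {a, d, e}, {b, c, d}, {b, c, e}, {b, d, e}, {c, d, e}, {a, b, c, d}, {a, b, c, e}, {a, b, d, e}, {a, c, d, e}, {b, c, d, e}, S }

Derivation:
Start: 𝒢 ∪ {∅, S} = { {}, {a, d, e}, {b, c, d}, {a, b, c, d}, {a, b, d, e}, S }.
Step 1 (4 new):
  {c}  = ᶜ of {a, b, d, e}
  {e}  = ᶜ of {a, b, c, d}
  {a, e}  = ᶜ of {b, c, d}
  {b, c}  = ᶜ of {a, d, e}
  |family| = 10
Step 2. New:
  {c, e}  = {e} ∪ {c}
  {a, c, e}  = {c} ∪ {a, e}
  {b, c, e}  = {e} ∪ {b, c}
  {a, b, c, e}  = {b, c} ∪ {a, e}
  {a, c, d, e}  = {a, d, e} ∪ {c}
  {b, c, d, e}  = {b, c, d} ∪ {e}
  |family| = 16
Step 3: +6 →
  {a}  = ᶜ of {b, c, d, e}
  {b}  = ᶜ of {a, c, d, e}
  {d}  = ᶜ of {a, b, c, e}
  {a, d}  = ᶜ of {b, c, e}
  {b, d}  = ᶜ of {a, c, e}
  {a, b, d}  = ᶜ of {c, e}
  |family| = 22
Step 4 adds 10:
  {a, b}  = {b} ∪ {a}
  {a, c}  = {c} ∪ {a}
  {b, e}  = {b} ∪ {e}
  {c, d}  = {c} ∪ {d}
  {d, e}  = {e} ∪ {d}
  {a, b, c}  = {b, c} ∪ {a}
  {a, b, e}  = {b} ∪ {a, e}
  {a, c, d}  = {c} ∪ {a, d}
  {b, d, e}  = {e} ∪ {b, d}
  {c, d, e}  = {d} ∪ {c, e}
  |family| = 32
Step 5 adds nothing — fixpoint reached.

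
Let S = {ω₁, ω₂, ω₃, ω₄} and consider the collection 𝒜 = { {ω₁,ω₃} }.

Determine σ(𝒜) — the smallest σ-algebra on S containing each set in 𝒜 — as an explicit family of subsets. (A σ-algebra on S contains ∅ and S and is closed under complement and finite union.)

Take S₀ = 𝒜 ∪ {∅, S} = { ∅, {ω₁,ω₃}, S }.
Step 1: +1 →
  {ω₂,ω₄}  = S∖{ω₁,ω₃}
  [4 total]
Step 2: no new sets; the family is a σ-algebra.

Hence σ(𝒜) has 4 members: { ∅, {ω₁,ω₃}, {ω₂,ω₄}, S }.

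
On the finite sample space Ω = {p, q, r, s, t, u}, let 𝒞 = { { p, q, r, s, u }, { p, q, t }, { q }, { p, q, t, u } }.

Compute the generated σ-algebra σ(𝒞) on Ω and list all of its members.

Answer: σ(𝒞) = { {}, { p }, { q }, { t }, { u }, { p, q }, { p, t }, { p, u }, { q, t }, { q, u }, { r, s }, { t, u }, { p, q, t }, { p, q, u }, { p, r, s }, { p, t, u }, { q, r, s }, { q, t, u }, { r, s, t }, { r, s, u }, { p, q, r, s }, { p, q, t, u }, { p, r, s, t }, { p, r, s, u }, { q, r, s, t }, { q, r, s, u }, { r, s, t, u }, { p, q, r, s, t }, { p, q, r, s, u }, { p, r, s, t, u }, { q, r, s, t, u }, Ω }

Check:
Start: 𝒞 ∪ {∅, Ω} = { {}, { q }, { p, q, t }, { p, q, t, u }, { p, q, r, s, u }, Ω }.
Step 1: +4 →
  { t }  = Ω∖{ p, q, r, s, u }
  { r, s }  = Ω∖{ p, q, t, u }
  { r, s, u }  = Ω∖{ p, q, t }
  { p, r, s, t, u }  = Ω∖{ q }
  [10 total]
Step 2: +6 →
  { q, t }  = { q } ∪ { t }
  { q, r, s }  = { r, s } ∪ { q }
  { r, s, t }  = { r, s } ∪ { t }
  { q, r, s, u }  = { q } ∪ { r, s, u }
  { r, s, t, u }  = { t } ∪ { r, s, u }
  { p, q, r, s, t }  = { r, s } ∪ { p, q, t }
  [16 total]
Step 3 (8 new):
  { u }  = Ω∖{ p, q, r, s, t }
  { p, q }  = Ω∖{ r, s, t, u }
  { p, t }  = Ω∖{ q, r, s, u }
  { p, q, u }  = Ω∖{ r, s, t }
  { p, t, u }  = Ω∖{ q, r, s }
  { p, r, s, u }  = Ω∖{ q, t }
  { q, r, s, t }  = { r, s, t } ∪ { q, t }
  { q, r, s, t, u }  = { r, s, t } ∪ { q, r, s, u }
  [24 total]
Step 4: +7 →
  { p }  = Ω∖{ q, r, s, t, u }
  { p, u }  = Ω∖{ q, r, s, t }
  { q, u }  = { q } ∪ { u }
  { t, u }  = { u } ∪ { t }
  { q, t, u }  = { q, t } ∪ { u }
  { p, q, r, s }  = { r, s } ∪ { p, q }
  { p, r, s, t }  = { r, s, t } ∪ { p, t }
  [31 total]
Step 5. New:
  { p, r, s }  = Ω∖{ q, t, u }
  [32 total]
After Step 6 the family is unchanged; done.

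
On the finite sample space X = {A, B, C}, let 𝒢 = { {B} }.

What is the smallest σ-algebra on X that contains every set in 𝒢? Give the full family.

Take S₀ = 𝒢 ∪ {∅, X} = { ∅, {B}, X }.
Round 1 (1 new):
  {A,C}  = ᶜ of {B}
  (now 4)
After Round 2 the family is unchanged; done.

Therefore σ(𝒢) = { ∅, {B}, {A,C}, X } (|σ(𝒢)| = 4).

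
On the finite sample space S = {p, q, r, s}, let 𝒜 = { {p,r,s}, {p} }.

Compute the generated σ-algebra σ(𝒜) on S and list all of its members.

|σ(𝒜)| = 8.  σ(𝒜) = { {}, {p}, {q}, {p,q}, {r,s}, {p,r,s}, {q,r,s}, S }

Working:
Take S₀ = 𝒜 ∪ {∅, S} = { {}, {p}, {p,r,s}, S }.
Round 1 adds 2:
  {q}  = complement {p,r,s}
  {q,r,s}  = complement {p}
  |family| = 6
Round 2 adds 1:
  {p,q}  = {q} ∪ {p}
  |family| = 7
Round 3. New:
  {r,s}  = complement {p,q}
  |family| = 8
Round 4: no new sets; the family is a σ-algebra.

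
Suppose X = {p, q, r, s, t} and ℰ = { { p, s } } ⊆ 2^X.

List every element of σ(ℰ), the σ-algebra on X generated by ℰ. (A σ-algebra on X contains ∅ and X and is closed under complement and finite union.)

σ(ℰ) = { {  }, { p, s }, { q, r, t }, X }

Derivation:
Start: ℰ ∪ {∅, X} = { {  }, { p, s }, X }.
Iteration 1 adds 1:
  { q, r, t }  = { p, s }ᶜ
  [4 total]
After Iteration 2 the family is unchanged; done.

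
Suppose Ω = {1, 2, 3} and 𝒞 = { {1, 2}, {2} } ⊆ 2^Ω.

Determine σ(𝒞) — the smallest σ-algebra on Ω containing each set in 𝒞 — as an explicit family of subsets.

Take S₀ = 𝒞 ∪ {∅, Ω} = { ∅, {2}, {1, 2}, Ω }.
Round 1. New:
  {3}  = ᶜ of {1, 2}
  {1, 3}  = ᶜ of {2}
Round 2 adds 1:
  {2, 3}  = {3} ∪ {2}
Round 3 adds 1:
  {1}  = ᶜ of {2, 3}
Round 4 adds nothing — fixpoint reached.

σ(𝒞) = { ∅, {1}, {2}, {3}, {1, 2}, {1, 3}, {2, 3}, Ω }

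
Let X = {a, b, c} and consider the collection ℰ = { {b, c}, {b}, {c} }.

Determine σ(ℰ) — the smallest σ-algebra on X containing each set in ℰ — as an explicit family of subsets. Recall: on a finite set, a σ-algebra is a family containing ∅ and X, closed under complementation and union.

Answer: σ(ℰ) = { {}, {a}, {b}, {c}, {a, b}, {a, c}, {b, c}, X }

Working:
Begin from { {}, {b}, {c}, {b, c}, X } (that is, ℰ plus ∅ and X).
Pass 1 adds 3:
  {a}  = complement {b, c}
  {a, b}  = complement {c}
  {a, c}  = complement {b}
  |family| = 8
Pass 2: stable.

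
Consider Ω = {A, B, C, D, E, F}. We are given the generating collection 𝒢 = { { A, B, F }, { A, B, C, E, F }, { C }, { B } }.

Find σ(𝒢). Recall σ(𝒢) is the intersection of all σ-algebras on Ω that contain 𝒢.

Answer: σ(𝒢) = { {  }, { B }, { C }, { D }, { E }, { A, F }, { B, C }, { B, D }, { B, E }, { C, D }, { C, E }, { D, E }, { A, B, F }, { A, C, F }, { A, D, F }, { A, E, F }, { B, C, D }, { B, C, E }, { B, D, E }, { C, D, E }, { A, B, C, F }, { A, B, D, F }, { A, B, E, F }, { A, C, D, F }, { A, C, E, F }, { A, D, E, F }, { B, C, D, E }, { A, B, C, D, F }, { A, B, C, E, F }, { A, B, D, E, F }, { A, C, D, E, F }, Ω }

Trace:
Initial family (6 sets): { {  }, { B }, { C }, { A, B, F }, { A, B, C, E, F }, Ω }.
Iteration 1 (6 new):
  { D }  = ᶜ of { A, B, C, E, F }
  { B, C }  = { C } ∪ { B }
  { C, D, E }  = ᶜ of { A, B, F }
  { A, B, C, F }  = { C } ∪ { A, B, F }
  { A, B, D, E, F }  = ᶜ of { C }
  { A, C, D, E, F }  = ᶜ of { B }
  |family| = 12
Iteration 2 adds 8:
  { B, D }  = { B } ∪ { D }
  { C, D }  = { C } ∪ { D }
  { D, E }  = ᶜ of { A, B, C, F }
  { B, C, D }  = { B, C } ∪ { D }
  { A, B, D, F }  = { D } ∪ { A, B, F }
  { A, D, E, F }  = ᶜ of { B, C }
  { B, C, D, E }  = { C, D, E } ∪ { B }
  { A, B, C, D, F }  = { A, B, C, F } ∪ { D }
  |family| = 20
Iteration 3 adds 7:
  { E }  = ᶜ of { A, B, C, D, F }
  { A, F }  = ᶜ of { B, C, D, E }
  { C, E }  = ᶜ of { A, B, D, F }
  { A, E, F }  = ᶜ of { B, C, D }
  { B, D, E }  = { B } ∪ { D, E }
  { A, B, E, F }  = ᶜ of { C, D }
  { A, C, E, F }  = ᶜ of { B, D }
  |family| = 27
Iteration 4. New:
  { B, E }  = { B } ∪ { E }
  { A, C, F }  = ᶜ of { B, D, E }
  { A, D, F }  = { A, F } ∪ { D }
  { B, C, E }  = { B } ∪ { C, E }
  { A, C, D, F }  = { C, D } ∪ { A, F }
  |family| = 32
Iteration 5: already closed under ᶜ and ∪.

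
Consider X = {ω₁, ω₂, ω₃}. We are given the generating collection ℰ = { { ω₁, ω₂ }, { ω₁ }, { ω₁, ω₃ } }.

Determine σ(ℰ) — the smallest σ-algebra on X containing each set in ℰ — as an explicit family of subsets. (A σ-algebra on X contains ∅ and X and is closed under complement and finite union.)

σ(ℰ) (8 sets): { {}, { ω₁ }, { ω₂ }, { ω₃ }, { ω₁, ω₂ }, { ω₁, ω₃ }, { ω₂, ω₃ }, X }

Trace:
Start: ℰ ∪ {∅, X} = { {}, { ω₁ }, { ω₁, ω₂ }, { ω₁, ω₃ }, X }.
Round 1. New:
  { ω₂ }  = complement { ω₁, ω₃ }
  { ω₃ }  = complement { ω₁, ω₂ }
  { ω₂, ω₃ }  = complement { ω₁ }
  — 8 sets.
After Round 2 the family is unchanged; done.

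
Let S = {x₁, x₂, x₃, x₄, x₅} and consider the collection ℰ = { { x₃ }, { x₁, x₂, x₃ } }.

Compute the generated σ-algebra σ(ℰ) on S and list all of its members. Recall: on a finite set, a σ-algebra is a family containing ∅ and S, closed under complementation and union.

Take S₀ = ℰ ∪ {∅, S} = { {}, { x₃ }, { x₁, x₂, x₃ }, S }.
Step 1: +2 →
  { x₄, x₅ }  = ᶜ of { x₁, x₂, x₃ }
  { x₁, x₂, x₄, x₅ }  = ᶜ of { x₃ }
  |family| = 6
Step 2 (1 new):
  { x₃, x₄, x₅ }  = { x₄, x₅ } ∪ { x₃ }
  |family| = 7
Step 3 (1 new):
  { x₁, x₂ }  = ᶜ of { x₃, x₄, x₅ }
  |family| = 8
Step 4: already closed under ᶜ and ∪.

Therefore σ(ℰ) = { {}, { x₃ }, { x₁, x₂ }, { x₄, x₅ }, { x₁, x₂, x₃ }, { x₃, x₄, x₅ }, { x₁, x₂, x₄, x₅ }, S } (|σ(ℰ)| = 8).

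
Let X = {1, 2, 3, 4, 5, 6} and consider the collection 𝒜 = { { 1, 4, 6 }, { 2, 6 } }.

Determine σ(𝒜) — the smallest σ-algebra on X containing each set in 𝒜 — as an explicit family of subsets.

|σ(𝒜)| = 16.  σ(𝒜) = { {  }, { 2 }, { 6 }, { 1, 4 }, { 2, 6 }, { 3, 5 }, { 1, 2, 4 }, { 1, 4, 6 }, { 2, 3, 5 }, { 3, 5, 6 }, { 1, 2, 4, 6 }, { 1, 3, 4, 5 }, { 2, 3, 5, 6 }, { 1, 2, 3, 4, 5 }, { 1, 3, 4, 5, 6 }, X }

Trace:
Seed the family with 𝒜 together with ∅ and X: { {  }, { 2, 6 }, { 1, 4, 6 }, X }.
Pass 1: 3 new —
  { 2, 3, 5 }  = X∖{ 1, 4, 6 }
  { 1, 2, 4, 6 }  = { 2, 6 } ∪ { 1, 4, 6 }
  { 1, 3, 4, 5 }  = X∖{ 2, 6 }
  (now 7)
Pass 2 (4 new):
  { 3, 5 }  = X∖{ 1, 2, 4, 6 }
  { 2, 3, 5, 6 }  = { 2, 3, 5 } ∪ { 2, 6 }
  { 1, 2, 3, 4, 5 }  = { 2, 3, 5 } ∪ { 1, 3, 4, 5 }
  { 1, 3, 4, 5, 6 }  = { 1, 3, 4, 5 } ∪ { 1, 4, 6 }
  (now 11)
Pass 3: +3 →
  { 2 }  = X∖{ 1, 3, 4, 5, 6 }
  { 6 }  = X∖{ 1, 2, 3, 4, 5 }
  { 1, 4 }  = X∖{ 2, 3, 5, 6 }
  (now 14)
Pass 4 (2 new):
  { 1, 2, 4 }  = { 1, 4 } ∪ { 2 }
  { 3, 5, 6 }  = { 3, 5 } ∪ { 6 }
  (now 16)
Pass 5: closed — nothing new.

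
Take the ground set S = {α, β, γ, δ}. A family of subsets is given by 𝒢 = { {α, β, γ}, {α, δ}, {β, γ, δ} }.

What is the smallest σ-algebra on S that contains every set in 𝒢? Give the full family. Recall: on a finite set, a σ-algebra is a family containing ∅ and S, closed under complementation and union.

σ(𝒢) (8 sets): { {}, {α}, {δ}, {α, δ}, {β, γ}, {α, β, γ}, {β, γ, δ}, S }

Derivation:
Initial family (5 sets): { {}, {α, δ}, {α, β, γ}, {β, γ, δ}, S }.
Pass 1: +3 →
  {α}  = {β, γ, δ}ᶜ
  {δ}  = {α, β, γ}ᶜ
  {β, γ}  = {α, δ}ᶜ
  — 8 sets.
Pass 2 adds nothing — fixpoint reached.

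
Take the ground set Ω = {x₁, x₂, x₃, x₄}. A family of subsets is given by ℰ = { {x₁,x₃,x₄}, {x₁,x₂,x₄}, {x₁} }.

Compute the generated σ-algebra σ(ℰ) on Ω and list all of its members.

Take S₀ = ℰ ∪ {∅, Ω} = { {}, {x₁}, {x₁,x₂,x₄}, {x₁,x₃,x₄}, Ω }.
Pass 1: 3 new —
  {x₂}  = complement {x₁,x₃,x₄}
  {x₃}  = complement {x₁,x₂,x₄}
  {x₂,x₃,x₄}  = complement {x₁}
  [8 total]
Pass 2 (3 new):
  {x₁,x₂}  = {x₂} ∪ {x₁}
  {x₁,x₃}  = {x₃} ∪ {x₁}
  {x₂,x₃}  = {x₃} ∪ {x₂}
  [11 total]
Pass 3 adds 4:
  {x₁,x₄}  = complement {x₂,x₃}
  {x₂,x₄}  = complement {x₁,x₃}
  {x₃,x₄}  = complement {x₁,x₂}
  {x₁,x₂,x₃}  = {x₃} ∪ {x₁,x₂}
  [15 total]
Pass 4: 1 new —
  {x₄}  = complement {x₁,x₂,x₃}
  [16 total]
Pass 5 adds nothing — fixpoint reached.

Therefore σ(ℰ) = { {}, {x₁}, {x₂}, {x₃}, {x₄}, {x₁,x₂}, {x₁,x₃}, {x₁,x₄}, {x₂,x₃}, {x₂,x₄}, {x₃,x₄}, {x₁,x₂,x₃}, {x₁,x₂,x₄}, {x₁,x₃,x₄}, {x₂,x₃,x₄}, Ω } (|σ(ℰ)| = 16).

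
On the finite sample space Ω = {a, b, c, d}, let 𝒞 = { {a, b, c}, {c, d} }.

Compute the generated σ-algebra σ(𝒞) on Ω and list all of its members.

Answer: σ(𝒞) = { {}, {c}, {d}, {a, b}, {c, d}, {a, b, c}, {a, b, d}, Ω }

Check:
Take S₀ = 𝒞 ∪ {∅, Ω} = { {}, {c, d}, {a, b, c}, Ω }.
Iteration 1. New:
  {d}  = {a, b, c}ᶜ
  {a, b}  = {c, d}ᶜ
  |family| = 6
Iteration 2. New:
  {a, b, d}  = {a, b} ∪ {d}
  |family| = 7
Iteration 3: +1 →
  {c}  = {a, b, d}ᶜ
  |family| = 8
Iteration 4: no new sets; the family is a σ-algebra.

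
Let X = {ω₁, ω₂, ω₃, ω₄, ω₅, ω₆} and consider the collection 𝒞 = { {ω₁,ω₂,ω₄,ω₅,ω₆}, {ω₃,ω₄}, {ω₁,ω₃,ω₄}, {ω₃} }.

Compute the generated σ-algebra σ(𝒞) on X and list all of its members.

Initial family (6 sets): { ∅, {ω₃}, {ω₃,ω₄}, {ω₁,ω₃,ω₄}, {ω₁,ω₂,ω₄,ω₅,ω₆}, X }.
Iteration 1. New:
  {ω₂,ω₅,ω₆}  = ᶜ of {ω₁,ω₃,ω₄}
  {ω₁,ω₂,ω₅,ω₆}  = ᶜ of {ω₃,ω₄}
  |family| = 8
Iteration 2: +3 →
  {ω₂,ω₃,ω₅,ω₆}  = {ω₃} ∪ {ω₂,ω₅,ω₆}
  {ω₁,ω₂,ω₃,ω₅,ω₆}  = {ω₃} ∪ {ω₁,ω₂,ω₅,ω₆}
  {ω₂,ω₃,ω₄,ω₅,ω₆}  = {ω₃,ω₄} ∪ {ω₂,ω₅,ω₆}
  |family| = 11
Iteration 3. New:
  {ω₁}  = ᶜ of {ω₂,ω₃,ω₄,ω₅,ω₆}
  {ω₄}  = ᶜ of {ω₁,ω₂,ω₃,ω₅,ω₆}
  {ω₁,ω₄}  = ᶜ of {ω₂,ω₃,ω₅,ω₆}
  |family| = 14
Iteration 4 (2 new):
  {ω₁,ω₃}  = {ω₃} ∪ {ω₁}
  {ω₂,ω₄,ω₅,ω₆}  = {ω₄} ∪ {ω₂,ω₅,ω₆}
  |family| = 16
Iteration 5: no new sets; the family is a σ-algebra.

σ(𝒞) = { ∅, {ω₁}, {ω₃}, {ω₄}, {ω₁,ω₃}, {ω₁,ω₄}, {ω₃,ω₄}, {ω₁,ω₃,ω₄}, {ω₂,ω₅,ω₆}, {ω₁,ω₂,ω₅,ω₆}, {ω₂,ω₃,ω₅,ω₆}, {ω₂,ω₄,ω₅,ω₆}, {ω₁,ω₂,ω₃,ω₅,ω₆}, {ω₁,ω₂,ω₄,ω₅,ω₆}, {ω₂,ω₃,ω₄,ω₅,ω₆}, X }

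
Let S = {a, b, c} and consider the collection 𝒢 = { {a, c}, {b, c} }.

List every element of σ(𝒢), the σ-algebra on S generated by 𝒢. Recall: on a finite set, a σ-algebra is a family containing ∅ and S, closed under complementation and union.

|σ(𝒢)| = 8.  σ(𝒢) = { ∅, {a}, {b}, {c}, {a, b}, {a, c}, {b, c}, S }

Working:
Take S₀ = 𝒢 ∪ {∅, S} = { ∅, {a, c}, {b, c}, S }.
Iteration 1: 2 new —
  {a}  = ᶜ of {b, c}
  {b}  = ᶜ of {a, c}
  (now 6)
Iteration 2 adds 1:
  {a, b}  = {b} ∪ {a}
  (now 7)
Iteration 3: +1 →
  {c}  = ᶜ of {a, b}
  (now 8)
After Iteration 4 the family is unchanged; done.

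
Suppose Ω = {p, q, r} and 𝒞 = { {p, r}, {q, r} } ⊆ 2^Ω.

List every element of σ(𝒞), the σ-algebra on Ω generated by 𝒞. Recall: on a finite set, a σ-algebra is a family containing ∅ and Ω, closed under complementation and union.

Start: 𝒞 ∪ {∅, Ω} = { {}, {p, r}, {q, r}, Ω }.
Iteration 1 adds 2:
  {p}  = Ω∖{q, r}
  {q}  = Ω∖{p, r}
  |family| = 6
Iteration 2 adds 1:
  {p, q}  = {q} ∪ {p}
  |family| = 7
Iteration 3. New:
  {r}  = Ω∖{p, q}
  |family| = 8
Iteration 4: stable.

Therefore σ(𝒞) = { {}, {p}, {q}, {r}, {p, q}, {p, r}, {q, r}, Ω } (|σ(𝒞)| = 8).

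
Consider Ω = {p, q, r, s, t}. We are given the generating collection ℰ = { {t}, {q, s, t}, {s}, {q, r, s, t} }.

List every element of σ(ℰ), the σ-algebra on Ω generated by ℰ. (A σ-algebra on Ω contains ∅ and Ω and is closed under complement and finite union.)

σ(ℰ) = { {}, {p}, {q}, {r}, {s}, {t}, {p, q}, {p, r}, {p, s}, {p, t}, {q, r}, {q, s}, {q, t}, {r, s}, {r, t}, {s, t}, {p, q, r}, {p, q, s}, {p, q, t}, {p, r, s}, {p, r, t}, {p, s, t}, {q, r, s}, {q, r, t}, {q, s, t}, {r, s, t}, {p, q, r, s}, {p, q, r, t}, {p, q, s, t}, {p, r, s, t}, {q, r, s, t}, Ω }

Check:
Initial family (6 sets): { {}, {s}, {t}, {q, s, t}, {q, r, s, t}, Ω }.
Step 1: +5 →
  {p}  = {q, r, s, t}ᶜ
  {p, r}  = {q, s, t}ᶜ
  {s, t}  = {s} ∪ {t}
  {p, q, r, s}  = {t}ᶜ
  {p, q, r, t}  = {s}ᶜ
  [11 total]
Step 2: 8 new —
  {p, s}  = {s} ∪ {p}
  {p, t}  = {t} ∪ {p}
  {p, q, r}  = {s, t}ᶜ
  {p, r, s}  = {p, r} ∪ {s}
  {p, r, t}  = {t} ∪ {p, r}
  {p, s, t}  = {s, t} ∪ {p}
  {p, q, s, t}  = {q, s, t} ∪ {p}
  {p, r, s, t}  = {s, t} ∪ {p, r}
  [19 total]
Step 3: 7 new —
  {q}  = {p, r, s, t}ᶜ
  {r}  = {p, q, s, t}ᶜ
  {q, r}  = {p, s, t}ᶜ
  {q, s}  = {p, r, t}ᶜ
  {q, t}  = {p, r, s}ᶜ
  {q, r, s}  = {p, t}ᶜ
  {q, r, t}  = {p, s}ᶜ
  [26 total]
Step 4: +6 →
  {p, q}  = {q} ∪ {p}
  {r, s}  = {r} ∪ {s}
  {r, t}  = {t} ∪ {r}
  {p, q, s}  = {q} ∪ {p, s}
  {p, q, t}  = {q, t} ∪ {p, t}
  {r, s, t}  = {s, t} ∪ {r}
  [32 total]
Step 5: stable.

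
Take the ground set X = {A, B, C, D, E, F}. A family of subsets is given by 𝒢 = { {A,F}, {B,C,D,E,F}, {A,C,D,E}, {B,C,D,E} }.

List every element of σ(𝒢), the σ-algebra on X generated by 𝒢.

Seed the family with 𝒢 together with ∅ and X: { ∅, {A,F}, {A,C,D,E}, {B,C,D,E}, {B,C,D,E,F}, X }.
Round 1. New:
  {A}  = complement {B,C,D,E,F}
  {B,F}  = complement {A,C,D,E}
  {A,B,C,D,E}  = {A,C,D,E} ∪ {B,C,D,E}
  {A,C,D,E,F}  = {A,C,D,E} ∪ {A,F}
  — 10 sets.
Round 2 adds 3:
  {B}  = complement {A,C,D,E,F}
  {F}  = complement {A,B,C,D,E}
  {A,B,F}  = {A,F} ∪ {B,F}
  — 13 sets.
Round 3: +2 →
  {A,B}  = {B} ∪ {A}
  {C,D,E}  = complement {A,B,F}
  — 15 sets.
Round 4: +1 →
  {C,D,E,F}  = complement {A,B}
  — 16 sets.
Round 5: no new sets; the family is a σ-algebra.

σ(𝒢) = { ∅, {A}, {B}, {F}, {A,B}, {A,F}, {B,F}, {A,B,F}, {C,D,E}, {A,C,D,E}, {B,C,D,E}, {C,D,E,F}, {A,B,C,D,E}, {A,C,D,E,F}, {B,C,D,E,F}, X }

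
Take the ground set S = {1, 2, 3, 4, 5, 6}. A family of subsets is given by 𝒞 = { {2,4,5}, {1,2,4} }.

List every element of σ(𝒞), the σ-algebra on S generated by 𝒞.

Initial family (4 sets): { {}, {1,2,4}, {2,4,5}, S }.
Iteration 1 adds 3:
  {1,3,6}  = S∖{2,4,5}
  {3,5,6}  = S∖{1,2,4}
  {1,2,4,5}  = {1,2,4} ∪ {2,4,5}
  — 7 sets.
Iteration 2: +4 →
  {3,6}  = S∖{1,2,4,5}
  {1,3,5,6}  = {3,5,6} ∪ {1,3,6}
  {1,2,3,4,6}  = {1,3,6} ∪ {1,2,4}
  {2,3,4,5,6}  = {3,5,6} ∪ {2,4,5}
  — 11 sets.
Iteration 3. New:
  {1}  = S∖{2,3,4,5,6}
  {5}  = S∖{1,2,3,4,6}
  {2,4}  = S∖{1,3,5,6}
  — 14 sets.
Iteration 4: 2 new —
  {1,5}  = {5} ∪ {1}
  {2,3,4,6}  = {3,6} ∪ {2,4}
  — 16 sets.
Iteration 5: closed — nothing new.

σ(𝒞) = { {}, {1}, {5}, {1,5}, {2,4}, {3,6}, {1,2,4}, {1,3,6}, {2,4,5}, {3,5,6}, {1,2,4,5}, {1,3,5,6}, {2,3,4,6}, {1,2,3,4,6}, {2,3,4,5,6}, S }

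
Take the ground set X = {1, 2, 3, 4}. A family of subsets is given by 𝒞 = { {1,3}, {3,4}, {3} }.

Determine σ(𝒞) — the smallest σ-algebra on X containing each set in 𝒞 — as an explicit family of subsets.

|σ(𝒞)| = 16.  σ(𝒞) = { ∅, {1}, {2}, {3}, {4}, {1,2}, {1,3}, {1,4}, {2,3}, {2,4}, {3,4}, {1,2,3}, {1,2,4}, {1,3,4}, {2,3,4}, X }

Check:
Take S₀ = 𝒞 ∪ {∅, X} = { ∅, {3}, {1,3}, {3,4}, X }.
Pass 1 adds 4:
  {1,2}  = complement {3,4}
  {2,4}  = complement {1,3}
  {1,2,4}  = complement {3}
  {1,3,4}  = {3,4} ∪ {1,3}
Pass 2 adds 3:
  {2}  = complement {1,3,4}
  {1,2,3}  = {1,2} ∪ {3}
  {2,3,4}  = {3,4} ∪ {2,4}
Pass 3 adds 3:
  {1}  = complement {2,3,4}
  {4}  = complement {1,2,3}
  {2,3}  = {3} ∪ {2}
Pass 4. New:
  {1,4}  = complement {2,3}
Pass 5: closed — nothing new.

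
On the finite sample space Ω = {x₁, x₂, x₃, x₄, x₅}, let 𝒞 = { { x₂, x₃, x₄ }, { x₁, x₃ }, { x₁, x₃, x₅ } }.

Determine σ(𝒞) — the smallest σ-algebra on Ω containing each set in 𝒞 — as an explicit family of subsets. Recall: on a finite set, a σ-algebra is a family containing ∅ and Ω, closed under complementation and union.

σ(𝒞) (16 sets): { {  }, { x₁ }, { x₃ }, { x₅ }, { x₁, x₃ }, { x₁, x₅ }, { x₂, x₄ }, { x₃, x₅ }, { x₁, x₂, x₄ }, { x₁, x₃, x₅ }, { x₂, x₃, x₄ }, { x₂, x₄, x₅ }, { x₁, x₂, x₃, x₄ }, { x₁, x₂, x₄, x₅ }, { x₂, x₃, x₄, x₅ }, Ω }

Check:
Begin from { {  }, { x₁, x₃ }, { x₁, x₃, x₅ }, { x₂, x₃, x₄ }, Ω } (that is, 𝒞 plus ∅ and Ω).
Step 1. New:
  { x₁, x₅ }  = Ω∖{ x₂, x₃, x₄ }
  { x₂, x₄ }  = Ω∖{ x₁, x₃, x₅ }
  { x₂, x₄, x₅ }  = Ω∖{ x₁, x₃ }
  { x₁, x₂, x₃, x₄ }  = { x₂, x₃, x₄ } ∪ { x₁, x₃ }
  |family| = 9
Step 2 adds 3:
  { x₅ }  = Ω∖{ x₁, x₂, x₃, x₄ }
  { x₁, x₂, x₄, x₅ }  = { x₁, x₅ } ∪ { x₂, x₄ }
  { x₂, x₃, x₄, x₅ }  = { x₂, x₃, x₄ } ∪ { x₂, x₄, x₅ }
  |family| = 12
Step 3: 2 new —
  { x₁ }  = Ω∖{ x₂, x₃, x₄, x₅ }
  { x₃ }  = Ω∖{ x₁, x₂, x₄, x₅ }
  |family| = 14
Step 4 (2 new):
  { x₃, x₅ }  = { x₃ } ∪ { x₅ }
  { x₁, x₂, x₄ }  = { x₂, x₄ } ∪ { x₁ }
  |family| = 16
Step 5 adds nothing — fixpoint reached.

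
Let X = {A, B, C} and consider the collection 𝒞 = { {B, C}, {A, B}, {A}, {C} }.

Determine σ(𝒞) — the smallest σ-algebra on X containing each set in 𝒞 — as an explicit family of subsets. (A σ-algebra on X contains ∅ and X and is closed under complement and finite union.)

σ(𝒞) (8 sets): { {}, {A}, {B}, {C}, {A, B}, {A, C}, {B, C}, X }

Derivation:
Begin from { {}, {A}, {C}, {A, B}, {B, C}, X } (that is, 𝒞 plus ∅ and X).
Round 1: 1 new —
  {A, C}  = {C} ∪ {A}
  [7 total]
Round 2: +1 →
  {B}  = complement {A, C}
  [8 total]
Round 3: stable.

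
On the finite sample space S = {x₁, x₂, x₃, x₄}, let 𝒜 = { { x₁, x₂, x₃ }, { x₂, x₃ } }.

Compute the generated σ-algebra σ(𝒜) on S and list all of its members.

Answer: σ(𝒜) = { ∅, { x₁ }, { x₄ }, { x₁, x₄ }, { x₂, x₃ }, { x₁, x₂, x₃ }, { x₂, x₃, x₄ }, S }

Derivation:
Start: 𝒜 ∪ {∅, S} = { ∅, { x₂, x₃ }, { x₁, x₂, x₃ }, S }.
Step 1 adds 2:
  { x₄ }  = { x₁, x₂, x₃ }ᶜ
  { x₁, x₄ }  = { x₂, x₃ }ᶜ
  [6 total]
Step 2: +1 →
  { x₂, x₃, x₄ }  = { x₂, x₃ } ∪ { x₄ }
  [7 total]
Step 3 adds 1:
  { x₁ }  = { x₂, x₃, x₄ }ᶜ
  [8 total]
Step 4: already closed under ᶜ and ∪.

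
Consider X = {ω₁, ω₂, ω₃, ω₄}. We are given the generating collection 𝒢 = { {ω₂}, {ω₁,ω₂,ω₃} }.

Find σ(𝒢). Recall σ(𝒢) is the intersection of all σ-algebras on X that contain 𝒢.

Seed the family with 𝒢 together with ∅ and X: { ∅, {ω₂}, {ω₁,ω₂,ω₃}, X }.
Step 1 (2 new):
  {ω₄}  = ᶜ of {ω₁,ω₂,ω₃}
  {ω₁,ω₃,ω₄}  = ᶜ of {ω₂}
  — 6 sets.
Step 2 adds 1:
  {ω₂,ω₄}  = {ω₄} ∪ {ω₂}
  — 7 sets.
Step 3: 1 new —
  {ω₁,ω₃}  = ᶜ of {ω₂,ω₄}
  — 8 sets.
Step 4: stable.

σ(𝒢) = { ∅, {ω₂}, {ω₄}, {ω₁,ω₃}, {ω₂,ω₄}, {ω₁,ω₂,ω₃}, {ω₁,ω₃,ω₄}, X }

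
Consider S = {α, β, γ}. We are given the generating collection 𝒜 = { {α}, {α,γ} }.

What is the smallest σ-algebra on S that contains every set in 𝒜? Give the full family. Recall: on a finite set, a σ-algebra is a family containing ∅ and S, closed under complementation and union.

σ(𝒜) (8 sets): { {}, {α}, {β}, {γ}, {α,β}, {α,γ}, {β,γ}, S }

Derivation:
Seed the family with 𝒜 together with ∅ and S: { {}, {α}, {α,γ}, S }.
Step 1. New:
  {β}  = ᶜ of {α,γ}
  {β,γ}  = ᶜ of {α}
  (now 6)
Step 2: 1 new —
  {α,β}  = {β} ∪ {α}
  (now 7)
Step 3 adds 1:
  {γ}  = ᶜ of {α,β}
  (now 8)
Step 4 adds nothing — fixpoint reached.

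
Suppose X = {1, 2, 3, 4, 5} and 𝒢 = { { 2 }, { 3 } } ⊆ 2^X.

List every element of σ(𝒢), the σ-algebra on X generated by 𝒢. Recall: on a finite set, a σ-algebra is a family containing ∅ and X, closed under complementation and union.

Take S₀ = 𝒢 ∪ {∅, X} = { ∅, { 2 }, { 3 }, X }.
Iteration 1: 3 new —
  { 2, 3 }  = { 3 } ∪ { 2 }
  { 1, 2, 4, 5 }  = complement { 3 }
  { 1, 3, 4, 5 }  = complement { 2 }
  |family| = 7
Iteration 2. New:
  { 1, 4, 5 }  = complement { 2, 3 }
  |family| = 8
After Iteration 3 the family is unchanged; done.

σ(𝒢) = { ∅, { 2 }, { 3 }, { 2, 3 }, { 1, 4, 5 }, { 1, 2, 4, 5 }, { 1, 3, 4, 5 }, X }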